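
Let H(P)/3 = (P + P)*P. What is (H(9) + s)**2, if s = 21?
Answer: 257049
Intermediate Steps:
H(P) = 6*P**2 (H(P) = 3*((P + P)*P) = 3*((2*P)*P) = 3*(2*P**2) = 6*P**2)
(H(9) + s)**2 = (6*9**2 + 21)**2 = (6*81 + 21)**2 = (486 + 21)**2 = 507**2 = 257049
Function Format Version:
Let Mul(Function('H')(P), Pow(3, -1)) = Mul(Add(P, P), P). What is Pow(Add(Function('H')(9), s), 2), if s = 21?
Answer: 257049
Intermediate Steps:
Function('H')(P) = Mul(6, Pow(P, 2)) (Function('H')(P) = Mul(3, Mul(Add(P, P), P)) = Mul(3, Mul(Mul(2, P), P)) = Mul(3, Mul(2, Pow(P, 2))) = Mul(6, Pow(P, 2)))
Pow(Add(Function('H')(9), s), 2) = Pow(Add(Mul(6, Pow(9, 2)), 21), 2) = Pow(Add(Mul(6, 81), 21), 2) = Pow(Add(486, 21), 2) = Pow(507, 2) = 257049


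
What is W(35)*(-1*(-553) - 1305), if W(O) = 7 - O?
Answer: 21056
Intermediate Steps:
W(35)*(-1*(-553) - 1305) = (7 - 1*35)*(-1*(-553) - 1305) = (7 - 35)*(553 - 1305) = -28*(-752) = 21056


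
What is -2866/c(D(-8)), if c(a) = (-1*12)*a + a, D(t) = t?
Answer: -1433/44 ≈ -32.568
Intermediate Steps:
c(a) = -11*a (c(a) = -12*a + a = -11*a)
-2866/c(D(-8)) = -2866/((-11*(-8))) = -2866/88 = -2866*1/88 = -1433/44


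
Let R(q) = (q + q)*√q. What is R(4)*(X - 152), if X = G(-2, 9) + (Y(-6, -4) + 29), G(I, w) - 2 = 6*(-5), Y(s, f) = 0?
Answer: -2416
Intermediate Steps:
R(q) = 2*q^(3/2) (R(q) = (2*q)*√q = 2*q^(3/2))
G(I, w) = -28 (G(I, w) = 2 + 6*(-5) = 2 - 30 = -28)
X = 1 (X = -28 + (0 + 29) = -28 + 29 = 1)
R(4)*(X - 152) = (2*4^(3/2))*(1 - 152) = (2*8)*(-151) = 16*(-151) = -2416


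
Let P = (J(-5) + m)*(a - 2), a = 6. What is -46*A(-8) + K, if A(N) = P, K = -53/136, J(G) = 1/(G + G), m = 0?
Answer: 12247/680 ≈ 18.010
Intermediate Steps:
J(G) = 1/(2*G)
P = -⅖ (P = ((½)/(-5) + 0)*(6 - 2) = ((½)*(-⅕) + 0)*4 = (-⅒ + 0)*4 = -⅒*4 = -⅖ ≈ -0.40000)
K = -53/136 (K = -53*1/136 = -53/136 ≈ -0.38971)
A(N) = -⅖
-46*A(-8) + K = -46*(-⅖) - 53/136 = 92/5 - 53/136 = 12247/680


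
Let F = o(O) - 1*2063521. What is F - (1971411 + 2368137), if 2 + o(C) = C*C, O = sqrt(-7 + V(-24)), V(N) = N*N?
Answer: -6402502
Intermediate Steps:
V(N) = N**2
O = sqrt(569) (O = sqrt(-7 + (-24)**2) = sqrt(-7 + 576) = sqrt(569) ≈ 23.854)
o(C) = -2 + C**2 (o(C) = -2 + C*C = -2 + C**2)
F = -2062954 (F = (-2 + (sqrt(569))**2) - 1*2063521 = (-2 + 569) - 2063521 = 567 - 2063521 = -2062954)
F - (1971411 + 2368137) = -2062954 - (1971411 + 2368137) = -2062954 - 1*4339548 = -2062954 - 4339548 = -6402502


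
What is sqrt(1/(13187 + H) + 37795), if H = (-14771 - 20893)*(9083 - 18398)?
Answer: 3*sqrt(463502561652447541278)/332223347 ≈ 194.41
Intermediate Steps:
H = 332210160 (H = -35664*(-9315) = 332210160)
sqrt(1/(13187 + H) + 37795) = sqrt(1/(13187 + 332210160) + 37795) = sqrt(1/332223347 + 37795) = sqrt(12556381399866/332223347) = 3*sqrt(463502561652447541278)/332223347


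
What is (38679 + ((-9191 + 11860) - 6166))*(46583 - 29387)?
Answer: 604989672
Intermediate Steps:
(38679 + ((-9191 + 11860) - 6166))*(46583 - 29387) = (38679 + (2669 - 6166))*17196 = (38679 - 3497)*17196 = 35182*17196 = 604989672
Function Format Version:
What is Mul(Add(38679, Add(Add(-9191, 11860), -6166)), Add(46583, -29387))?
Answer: 604989672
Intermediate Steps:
Mul(Add(38679, Add(Add(-9191, 11860), -6166)), Add(46583, -29387)) = Mul(Add(38679, Add(2669, -6166)), 17196) = Mul(Add(38679, -3497), 17196) = Mul(35182, 17196) = 604989672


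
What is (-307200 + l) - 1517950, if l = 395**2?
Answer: -1669125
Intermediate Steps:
l = 156025
(-307200 + l) - 1517950 = (-307200 + 156025) - 1517950 = -151175 - 1517950 = -1669125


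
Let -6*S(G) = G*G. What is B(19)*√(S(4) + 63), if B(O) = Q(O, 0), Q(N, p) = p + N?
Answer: 19*√543/3 ≈ 147.58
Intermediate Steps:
S(G) = -G²/6 (S(G) = -G*G/6 = -G²/6)
Q(N, p) = N + p
B(O) = O (B(O) = O + 0 = O)
B(19)*√(S(4) + 63) = 19*√(-⅙*4² + 63) = 19*√(-⅙*16 + 63) = 19*√(-8/3 + 63) = 19*√(181/3) = 19*(√543/3) = 19*√543/3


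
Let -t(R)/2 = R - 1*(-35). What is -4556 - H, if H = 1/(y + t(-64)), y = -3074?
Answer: -13740895/3016 ≈ -4556.0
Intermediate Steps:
t(R) = -70 - 2*R (t(R) = -2*(R - 1*(-35)) = -2*(R + 35) = -2*(35 + R) = -70 - 2*R)
H = -1/3016 (H = 1/(-3074 + (-70 - 2*(-64))) = 1/(-3074 + (-70 + 128)) = 1/(-3074 + 58) = 1/(-3016) = -1/3016 ≈ -0.00033156)
-4556 - H = -4556 - 1*(-1/3016) = -4556 + 1/3016 = -13740895/3016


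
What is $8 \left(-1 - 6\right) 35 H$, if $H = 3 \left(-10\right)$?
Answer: $58800$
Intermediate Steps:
$H = -30$
$8 \left(-1 - 6\right) 35 H = 8 \left(-1 - 6\right) 35 \left(-30\right) = 8 \left(-7\right) 35 \left(-30\right) = \left(-56\right) 35 \left(-30\right) = \left(-1960\right) \left(-30\right) = 58800$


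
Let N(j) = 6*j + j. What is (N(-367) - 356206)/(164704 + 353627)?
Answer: -3175/4587 ≈ -0.69217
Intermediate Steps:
N(j) = 7*j
(N(-367) - 356206)/(164704 + 353627) = (7*(-367) - 356206)/(164704 + 353627) = (-2569 - 356206)/518331 = -358775*1/518331 = -3175/4587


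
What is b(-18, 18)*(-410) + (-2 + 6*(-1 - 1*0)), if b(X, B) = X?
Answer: 7372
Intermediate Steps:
b(-18, 18)*(-410) + (-2 + 6*(-1 - 1*0)) = -18*(-410) + (-2 + 6*(-1 - 1*0)) = 7380 + (-2 + 6*(-1 + 0)) = 7380 + (-2 + 6*(-1)) = 7380 + (-2 - 6) = 7380 - 8 = 7372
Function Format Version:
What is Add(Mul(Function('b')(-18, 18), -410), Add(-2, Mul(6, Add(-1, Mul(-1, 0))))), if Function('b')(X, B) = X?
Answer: 7372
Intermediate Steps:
Add(Mul(Function('b')(-18, 18), -410), Add(-2, Mul(6, Add(-1, Mul(-1, 0))))) = Add(Mul(-18, -410), Add(-2, Mul(6, Add(-1, Mul(-1, 0))))) = Add(7380, Add(-2, Mul(6, Add(-1, 0)))) = Add(7380, Add(-2, Mul(6, -1))) = Add(7380, Add(-2, -6)) = Add(7380, -8) = 7372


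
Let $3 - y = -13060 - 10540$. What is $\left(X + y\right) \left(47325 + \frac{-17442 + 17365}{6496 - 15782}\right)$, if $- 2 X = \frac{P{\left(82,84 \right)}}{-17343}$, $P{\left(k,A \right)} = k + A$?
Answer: $\frac{89945802499943312}{80523549} \approx 1.117 \cdot 10^{9}$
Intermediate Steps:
$P{\left(k,A \right)} = A + k$
$X = \frac{83}{17343}$ ($X = - \frac{\left(84 + 82\right) \frac{1}{-17343}}{2} = - \frac{166 \left(- \frac{1}{17343}\right)}{2} = \left(- \frac{1}{2}\right) \left(- \frac{166}{17343}\right) = \frac{83}{17343} \approx 0.0047858$)
$y = 23603$ ($y = 3 - \left(-13060 - 10540\right) = 3 - -23600 = 3 + 23600 = 23603$)
$\left(X + y\right) \left(47325 + \frac{-17442 + 17365}{6496 - 15782}\right) = \left(\frac{83}{17343} + 23603\right) \left(47325 + \frac{-17442 + 17365}{6496 - 15782}\right) = \frac{409346912 \left(47325 - \frac{77}{-9286}\right)}{17343} = \frac{409346912 \left(47325 - - \frac{77}{9286}\right)}{17343} = \frac{409346912 \left(47325 + \frac{77}{9286}\right)}{17343} = \frac{409346912}{17343} \cdot \frac{439460027}{9286} = \frac{89945802499943312}{80523549}$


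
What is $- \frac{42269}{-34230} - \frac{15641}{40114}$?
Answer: $\frac{290046809}{343275555} \approx 0.84494$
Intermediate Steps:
$- \frac{42269}{-34230} - \frac{15641}{40114} = \left(-42269\right) \left(- \frac{1}{34230}\right) - \frac{15641}{40114} = \frac{42269}{34230} - \frac{15641}{40114} = \frac{290046809}{343275555}$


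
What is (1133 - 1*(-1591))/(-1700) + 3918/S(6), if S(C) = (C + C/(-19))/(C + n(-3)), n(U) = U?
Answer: 5268889/2550 ≈ 2066.2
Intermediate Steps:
S(C) = 18*C/(19*(-3 + C)) (S(C) = (C + C/(-19))/(C - 3) = (C + C*(-1/19))/(-3 + C) = (C - C/19)/(-3 + C) = (18*C/19)/(-3 + C) = 18*C/(19*(-3 + C)))
(1133 - 1*(-1591))/(-1700) + 3918/S(6) = (1133 - 1*(-1591))/(-1700) + 3918/(((18/19)*6/(-3 + 6))) = (1133 + 1591)*(-1/1700) + 3918/(((18/19)*6/3)) = 2724*(-1/1700) + 3918/(((18/19)*6*(1/3))) = -681/425 + 3918/(36/19) = -681/425 + 3918*(19/36) = -681/425 + 12407/6 = 5268889/2550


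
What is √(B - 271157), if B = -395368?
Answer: 5*I*√26661 ≈ 816.41*I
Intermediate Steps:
√(B - 271157) = √(-395368 - 271157) = √(-666525) = 5*I*√26661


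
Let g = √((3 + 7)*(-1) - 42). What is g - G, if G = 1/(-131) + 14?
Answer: -1833/131 + 2*I*√13 ≈ -13.992 + 7.2111*I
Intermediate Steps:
G = 1833/131 (G = -1/131 + 14 = 1833/131 ≈ 13.992)
g = 2*I*√13 (g = √(10*(-1) - 42) = √(-10 - 42) = √(-52) = 2*I*√13 ≈ 7.2111*I)
g - G = 2*I*√13 - 1*1833/131 = 2*I*√13 - 1833/131 = -1833/131 + 2*I*√13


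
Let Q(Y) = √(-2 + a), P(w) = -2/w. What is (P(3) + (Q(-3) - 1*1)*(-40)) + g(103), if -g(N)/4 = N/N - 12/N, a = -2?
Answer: 11062/309 - 80*I ≈ 35.799 - 80.0*I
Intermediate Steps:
g(N) = -4 + 48/N (g(N) = -4*(N/N - 12/N) = -4*(1 - 12/N) = -4 + 48/N)
Q(Y) = 2*I (Q(Y) = √(-2 - 2) = √(-4) = 2*I)
(P(3) + (Q(-3) - 1*1)*(-40)) + g(103) = (-2/3 + (2*I - 1*1)*(-40)) + (-4 + 48/103) = (-2*⅓ + (2*I - 1)*(-40)) + (-4 + 48*(1/103)) = (-⅔ + (-1 + 2*I)*(-40)) + (-4 + 48/103) = (-⅔ + (40 - 80*I)) - 364/103 = (118/3 - 80*I) - 364/103 = 11062/309 - 80*I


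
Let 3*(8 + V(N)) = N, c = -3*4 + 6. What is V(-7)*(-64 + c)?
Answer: 2170/3 ≈ 723.33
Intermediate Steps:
c = -6 (c = -12 + 6 = -6)
V(N) = -8 + N/3
V(-7)*(-64 + c) = (-8 + (⅓)*(-7))*(-64 - 6) = (-8 - 7/3)*(-70) = -31/3*(-70) = 2170/3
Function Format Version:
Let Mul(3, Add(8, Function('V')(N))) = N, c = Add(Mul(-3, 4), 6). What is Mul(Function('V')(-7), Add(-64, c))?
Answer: Rational(2170, 3) ≈ 723.33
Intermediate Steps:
c = -6 (c = Add(-12, 6) = -6)
Function('V')(N) = Add(-8, Mul(Rational(1, 3), N))
Mul(Function('V')(-7), Add(-64, c)) = Mul(Add(-8, Mul(Rational(1, 3), -7)), Add(-64, -6)) = Mul(Add(-8, Rational(-7, 3)), -70) = Mul(Rational(-31, 3), -70) = Rational(2170, 3)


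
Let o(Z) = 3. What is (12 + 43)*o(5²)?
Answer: 165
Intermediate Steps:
(12 + 43)*o(5²) = (12 + 43)*3 = 55*3 = 165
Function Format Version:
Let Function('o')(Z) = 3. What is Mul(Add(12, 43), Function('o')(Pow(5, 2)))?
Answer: 165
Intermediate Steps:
Mul(Add(12, 43), Function('o')(Pow(5, 2))) = Mul(Add(12, 43), 3) = Mul(55, 3) = 165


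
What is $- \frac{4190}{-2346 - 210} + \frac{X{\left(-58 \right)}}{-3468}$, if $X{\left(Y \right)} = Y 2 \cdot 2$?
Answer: $\frac{630163}{369342} \approx 1.7062$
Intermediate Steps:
$X{\left(Y \right)} = 4 Y$ ($X{\left(Y \right)} = 2 Y 2 = 4 Y$)
$- \frac{4190}{-2346 - 210} + \frac{X{\left(-58 \right)}}{-3468} = - \frac{4190}{-2346 - 210} + \frac{4 \left(-58\right)}{-3468} = - \frac{4190}{-2346 - 210} - - \frac{58}{867} = - \frac{4190}{-2556} + \frac{58}{867} = \left(-4190\right) \left(- \frac{1}{2556}\right) + \frac{58}{867} = \frac{2095}{1278} + \frac{58}{867} = \frac{630163}{369342}$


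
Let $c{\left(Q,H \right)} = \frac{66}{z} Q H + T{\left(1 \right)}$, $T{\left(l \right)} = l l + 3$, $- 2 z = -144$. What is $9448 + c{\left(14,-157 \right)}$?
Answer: $\frac{44623}{6} \approx 7437.2$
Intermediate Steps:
$z = 72$ ($z = \left(- \frac{1}{2}\right) \left(-144\right) = 72$)
$T{\left(l \right)} = 3 + l^{2}$ ($T{\left(l \right)} = l^{2} + 3 = 3 + l^{2}$)
$c{\left(Q,H \right)} = 4 + \frac{11 H Q}{12}$ ($c{\left(Q,H \right)} = \frac{66}{72} Q H + \left(3 + 1^{2}\right) = 66 \cdot \frac{1}{72} Q H + \left(3 + 1\right) = \frac{11 Q}{12} H + 4 = \frac{11 H Q}{12} + 4 = 4 + \frac{11 H Q}{12}$)
$9448 + c{\left(14,-157 \right)} = 9448 + \left(4 + \frac{11}{12} \left(-157\right) 14\right) = 9448 + \left(4 - \frac{12089}{6}\right) = 9448 - \frac{12065}{6} = \frac{44623}{6}$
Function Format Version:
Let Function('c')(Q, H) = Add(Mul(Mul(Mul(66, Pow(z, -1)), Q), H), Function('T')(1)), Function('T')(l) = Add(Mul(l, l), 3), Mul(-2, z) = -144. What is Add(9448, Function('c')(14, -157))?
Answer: Rational(44623, 6) ≈ 7437.2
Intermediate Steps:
z = 72 (z = Mul(Rational(-1, 2), -144) = 72)
Function('T')(l) = Add(3, Pow(l, 2)) (Function('T')(l) = Add(Pow(l, 2), 3) = Add(3, Pow(l, 2)))
Function('c')(Q, H) = Add(4, Mul(Rational(11, 12), H, Q)) (Function('c')(Q, H) = Add(Mul(Mul(Mul(66, Pow(72, -1)), Q), H), Add(3, Pow(1, 2))) = Add(Mul(Mul(Mul(66, Rational(1, 72)), Q), H), Add(3, 1)) = Add(Mul(Mul(Rational(11, 12), Q), H), 4) = Add(Mul(Rational(11, 12), H, Q), 4) = Add(4, Mul(Rational(11, 12), H, Q)))
Add(9448, Function('c')(14, -157)) = Add(9448, Add(4, Mul(Rational(11, 12), -157, 14))) = Add(9448, Add(4, Rational(-12089, 6))) = Add(9448, Rational(-12065, 6)) = Rational(44623, 6)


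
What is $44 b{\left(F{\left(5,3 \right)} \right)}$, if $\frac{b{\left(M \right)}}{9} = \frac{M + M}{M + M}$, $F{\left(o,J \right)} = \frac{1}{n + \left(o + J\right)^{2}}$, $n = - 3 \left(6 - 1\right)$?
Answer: $396$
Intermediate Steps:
$n = -15$ ($n = \left(-3\right) 5 = -15$)
$F{\left(o,J \right)} = \frac{1}{-15 + \left(J + o\right)^{2}}$ ($F{\left(o,J \right)} = \frac{1}{-15 + \left(o + J\right)^{2}} = \frac{1}{-15 + \left(J + o\right)^{2}}$)
$b{\left(M \right)} = 9$ ($b{\left(M \right)} = 9 \frac{M + M}{M + M} = 9 \frac{2 M}{2 M} = 9 \cdot 2 M \frac{1}{2 M} = 9 \cdot 1 = 9$)
$44 b{\left(F{\left(5,3 \right)} \right)} = 44 \cdot 9 = 396$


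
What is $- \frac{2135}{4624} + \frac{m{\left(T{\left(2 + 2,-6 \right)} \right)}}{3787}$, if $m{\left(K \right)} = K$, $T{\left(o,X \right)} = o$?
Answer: $- \frac{8066749}{17511088} \approx -0.46067$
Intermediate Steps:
$- \frac{2135}{4624} + \frac{m{\left(T{\left(2 + 2,-6 \right)} \right)}}{3787} = - \frac{2135}{4624} + \frac{2 + 2}{3787} = \left(-2135\right) \frac{1}{4624} + 4 \cdot \frac{1}{3787} = - \frac{2135}{4624} + \frac{4}{3787} = - \frac{8066749}{17511088}$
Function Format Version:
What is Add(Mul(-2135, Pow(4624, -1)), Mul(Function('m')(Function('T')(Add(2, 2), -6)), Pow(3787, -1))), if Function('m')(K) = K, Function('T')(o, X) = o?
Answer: Rational(-8066749, 17511088) ≈ -0.46067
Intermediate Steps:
Add(Mul(-2135, Pow(4624, -1)), Mul(Function('m')(Function('T')(Add(2, 2), -6)), Pow(3787, -1))) = Add(Mul(-2135, Pow(4624, -1)), Mul(Add(2, 2), Pow(3787, -1))) = Add(Mul(-2135, Rational(1, 4624)), Mul(4, Rational(1, 3787))) = Add(Rational(-2135, 4624), Rational(4, 3787)) = Rational(-8066749, 17511088)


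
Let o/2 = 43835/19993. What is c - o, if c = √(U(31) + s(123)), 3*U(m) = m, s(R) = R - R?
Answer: -87670/19993 + √93/3 ≈ -1.1705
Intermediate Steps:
s(R) = 0
U(m) = m/3
o = 87670/19993 (o = 2*(43835/19993) = 87670/19993 ≈ 4.3850)
c = √93/3 (c = √((⅓)*31 + 0) = √(31/3 + 0) = √(31/3) = √93/3 ≈ 3.2146)
c - o = √93/3 - 1*87670/19993 = √93/3 - 87670/19993 = -87670/19993 + √93/3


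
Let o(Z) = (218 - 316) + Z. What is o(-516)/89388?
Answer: -307/44694 ≈ -0.0068689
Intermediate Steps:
o(Z) = -98 + Z
o(-516)/89388 = (-98 - 516)/89388 = -614*1/89388 = -307/44694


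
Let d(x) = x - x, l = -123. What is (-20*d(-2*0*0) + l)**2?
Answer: 15129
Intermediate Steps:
d(x) = 0
(-20*d(-2*0*0) + l)**2 = (-20*0 - 123)**2 = (0 - 123)**2 = (-123)**2 = 15129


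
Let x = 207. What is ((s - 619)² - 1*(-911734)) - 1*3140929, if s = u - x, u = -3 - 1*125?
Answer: -1319079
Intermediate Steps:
u = -128 (u = -3 - 125 = -128)
s = -335 (s = -128 - 1*207 = -128 - 207 = -335)
((s - 619)² - 1*(-911734)) - 1*3140929 = ((-335 - 619)² - 1*(-911734)) - 1*3140929 = ((-954)² + 911734) - 3140929 = (910116 + 911734) - 3140929 = 1821850 - 3140929 = -1319079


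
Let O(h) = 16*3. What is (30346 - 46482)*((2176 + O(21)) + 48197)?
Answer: -813593256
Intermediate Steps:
O(h) = 48
(30346 - 46482)*((2176 + O(21)) + 48197) = (30346 - 46482)*((2176 + 48) + 48197) = -16136*(2224 + 48197) = -16136*50421 = -813593256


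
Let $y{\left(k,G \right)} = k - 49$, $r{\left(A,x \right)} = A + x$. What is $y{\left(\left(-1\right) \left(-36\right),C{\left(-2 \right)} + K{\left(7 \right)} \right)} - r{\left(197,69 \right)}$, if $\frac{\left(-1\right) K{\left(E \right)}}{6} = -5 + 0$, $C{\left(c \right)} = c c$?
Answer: $-279$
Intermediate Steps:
$C{\left(c \right)} = c^{2}$
$K{\left(E \right)} = 30$ ($K{\left(E \right)} = - 6 \left(-5 + 0\right) = \left(-6\right) \left(-5\right) = 30$)
$y{\left(k,G \right)} = -49 + k$ ($y{\left(k,G \right)} = k - 49 = -49 + k$)
$y{\left(\left(-1\right) \left(-36\right),C{\left(-2 \right)} + K{\left(7 \right)} \right)} - r{\left(197,69 \right)} = \left(-49 - -36\right) - \left(197 + 69\right) = \left(-49 + 36\right) - 266 = -13 - 266 = -279$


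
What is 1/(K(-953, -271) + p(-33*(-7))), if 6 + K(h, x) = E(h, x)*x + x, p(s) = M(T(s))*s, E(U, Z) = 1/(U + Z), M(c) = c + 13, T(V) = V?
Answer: 1224/68650759 ≈ 1.7829e-5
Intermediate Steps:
M(c) = 13 + c
p(s) = s*(13 + s) (p(s) = (13 + s)*s = s*(13 + s))
K(h, x) = -6 + x + x/(h + x) (K(h, x) = -6 + (x/(h + x) + x) = -6 + (x + x/(h + x)) = -6 + x + x/(h + x))
1/(K(-953, -271) + p(-33*(-7))) = 1/((-271 + (-6 - 271)*(-953 - 271))/(-953 - 271) + (-33*(-7))*(13 - 33*(-7))) = 1/((-271 - 277*(-1224))/(-1224) + 231*(13 + 231)) = 1/(-(-271 + 339048)/1224 + 231*244) = 1/(-1/1224*338777 + 56364) = 1/(-338777/1224 + 56364) = 1/(68650759/1224) = 1224/68650759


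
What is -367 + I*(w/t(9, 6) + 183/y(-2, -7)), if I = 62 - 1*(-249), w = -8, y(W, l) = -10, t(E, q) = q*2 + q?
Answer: -557687/90 ≈ -6196.5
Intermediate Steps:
t(E, q) = 3*q (t(E, q) = 2*q + q = 3*q)
I = 311 (I = 62 + 249 = 311)
-367 + I*(w/t(9, 6) + 183/y(-2, -7)) = -367 + 311*(-8/(3*6) + 183/(-10)) = -367 + 311*(-8/18 + 183*(-⅒)) = -367 + 311*(-8*1/18 - 183/10) = -367 + 311*(-4/9 - 183/10) = -367 + 311*(-1687/90) = -367 - 524657/90 = -557687/90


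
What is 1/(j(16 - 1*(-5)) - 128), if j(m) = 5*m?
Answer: -1/23 ≈ -0.043478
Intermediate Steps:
1/(j(16 - 1*(-5)) - 128) = 1/(5*(16 - 1*(-5)) - 128) = 1/(5*(16 + 5) - 128) = 1/(5*21 - 128) = 1/(105 - 128) = 1/(-23) = -1/23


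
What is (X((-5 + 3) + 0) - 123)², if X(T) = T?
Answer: 15625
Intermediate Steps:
(X((-5 + 3) + 0) - 123)² = (((-5 + 3) + 0) - 123)² = ((-2 + 0) - 123)² = (-2 - 123)² = (-125)² = 15625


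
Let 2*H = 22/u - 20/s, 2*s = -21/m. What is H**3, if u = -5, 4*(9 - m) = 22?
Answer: 4913/3375 ≈ 1.4557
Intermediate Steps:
m = 7/2 (m = 9 - 1/4*22 = 9 - 11/2 = 7/2 ≈ 3.5000)
s = -3 (s = (-21/7/2)/2 = (-21*2/7)/2 = (1/2)*(-6) = -3)
H = 17/15 (H = (22/(-5) - 20/(-3))/2 = (22*(-1/5) - 20*(-1/3))/2 = (-22/5 + 20/3)/2 = (1/2)*(34/15) = 17/15 ≈ 1.1333)
H**3 = (17/15)**3 = 4913/3375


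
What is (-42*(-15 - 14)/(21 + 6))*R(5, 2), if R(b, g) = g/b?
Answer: 812/45 ≈ 18.044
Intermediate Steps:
(-42*(-15 - 14)/(21 + 6))*R(5, 2) = (-42*(-15 - 14)/(21 + 6))*(2/5) = (-(-1218)/27)*(2*(⅕)) = -(-1218)/27*(⅖) = -42*(-29/27)*(⅖) = (406/9)*(⅖) = 812/45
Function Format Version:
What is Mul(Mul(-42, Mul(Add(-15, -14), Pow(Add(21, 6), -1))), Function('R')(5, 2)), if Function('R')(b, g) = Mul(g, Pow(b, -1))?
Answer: Rational(812, 45) ≈ 18.044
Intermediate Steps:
Mul(Mul(-42, Mul(Add(-15, -14), Pow(Add(21, 6), -1))), Function('R')(5, 2)) = Mul(Mul(-42, Mul(Add(-15, -14), Pow(Add(21, 6), -1))), Mul(2, Pow(5, -1))) = Mul(Mul(-42, Mul(-29, Pow(27, -1))), Mul(2, Rational(1, 5))) = Mul(Mul(-42, Mul(-29, Rational(1, 27))), Rational(2, 5)) = Mul(Mul(-42, Rational(-29, 27)), Rational(2, 5)) = Mul(Rational(406, 9), Rational(2, 5)) = Rational(812, 45)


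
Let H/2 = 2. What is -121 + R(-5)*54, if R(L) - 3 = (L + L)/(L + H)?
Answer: 581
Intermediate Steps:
H = 4 (H = 2*2 = 4)
R(L) = 3 + 2*L/(4 + L) (R(L) = 3 + (L + L)/(L + 4) = 3 + (2*L)/(4 + L) = 3 + 2*L/(4 + L))
-121 + R(-5)*54 = -121 + ((12 + 5*(-5))/(4 - 5))*54 = -121 + ((12 - 25)/(-1))*54 = -121 - 1*(-13)*54 = -121 + 13*54 = -121 + 702 = 581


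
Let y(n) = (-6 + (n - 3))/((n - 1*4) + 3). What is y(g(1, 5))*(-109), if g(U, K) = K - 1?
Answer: 545/3 ≈ 181.67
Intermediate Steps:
g(U, K) = -1 + K
y(n) = (-9 + n)/(-1 + n) (y(n) = (-6 + (-3 + n))/((n - 4) + 3) = (-9 + n)/((-4 + n) + 3) = (-9 + n)/(-1 + n))
y(g(1, 5))*(-109) = ((-9 + (-1 + 5))/(-1 + (-1 + 5)))*(-109) = ((-9 + 4)/(-1 + 4))*(-109) = (-5/3)*(-109) = ((1/3)*(-5))*(-109) = -5/3*(-109) = 545/3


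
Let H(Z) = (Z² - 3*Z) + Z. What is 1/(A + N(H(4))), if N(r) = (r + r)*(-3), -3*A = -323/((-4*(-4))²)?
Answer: -768/36541 ≈ -0.021017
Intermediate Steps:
H(Z) = Z² - 2*Z
A = 323/768 (A = -(-323)/(3*((-4*(-4))²)) = -(-323)/(3*(16²)) = -(-323)/(3*256) = -⅓*(-323/256) = 323/768 ≈ 0.42057)
N(r) = -6*r (N(r) = (2*r)*(-3) = -6*r)
1/(A + N(H(4))) = 1/(323/768 - 24*(-2 + 4)) = 1/(323/768 - 24*2) = 1/(323/768 - 6*8) = 1/(323/768 - 48) = 1/(-36541/768) = -768/36541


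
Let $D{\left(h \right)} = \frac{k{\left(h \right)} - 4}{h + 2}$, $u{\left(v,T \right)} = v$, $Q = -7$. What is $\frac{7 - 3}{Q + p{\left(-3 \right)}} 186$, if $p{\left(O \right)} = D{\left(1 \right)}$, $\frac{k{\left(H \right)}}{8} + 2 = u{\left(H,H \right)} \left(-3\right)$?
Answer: $- \frac{2232}{65} \approx -34.338$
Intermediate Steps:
$k{\left(H \right)} = -16 - 24 H$ ($k{\left(H \right)} = -16 + 8 H \left(-3\right) = -16 + 8 \left(- 3 H\right) = -16 - 24 H$)
$D{\left(h \right)} = \frac{-20 - 24 h}{2 + h}$ ($D{\left(h \right)} = \frac{\left(-16 - 24 h\right) - 4}{h + 2} = \frac{-20 - 24 h}{2 + h}$)
$p{\left(O \right)} = - \frac{44}{3}$ ($p{\left(O \right)} = \frac{4 \left(-5 - 6\right)}{2 + 1} = \frac{4 \left(-5 - 6\right)}{3} = 4 \cdot \frac{1}{3} \left(-11\right) = - \frac{44}{3}$)
$\frac{7 - 3}{Q + p{\left(-3 \right)}} 186 = \frac{7 - 3}{-7 - \frac{44}{3}} \cdot 186 = \frac{4}{- \frac{65}{3}} \cdot 186 = 4 \left(- \frac{3}{65}\right) 186 = \left(- \frac{12}{65}\right) 186 = - \frac{2232}{65}$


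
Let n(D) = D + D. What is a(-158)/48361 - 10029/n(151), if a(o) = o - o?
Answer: -10029/302 ≈ -33.209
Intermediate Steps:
n(D) = 2*D
a(o) = 0
a(-158)/48361 - 10029/n(151) = 0/48361 - 10029/(2*151) = 0*(1/48361) - 10029/302 = 0 - 10029*1/302 = 0 - 10029/302 = -10029/302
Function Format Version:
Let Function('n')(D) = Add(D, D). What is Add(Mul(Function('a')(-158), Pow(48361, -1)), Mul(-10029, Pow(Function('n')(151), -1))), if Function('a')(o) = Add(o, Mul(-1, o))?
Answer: Rational(-10029, 302) ≈ -33.209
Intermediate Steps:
Function('n')(D) = Mul(2, D)
Function('a')(o) = 0
Add(Mul(Function('a')(-158), Pow(48361, -1)), Mul(-10029, Pow(Function('n')(151), -1))) = Add(Mul(0, Pow(48361, -1)), Mul(-10029, Pow(Mul(2, 151), -1))) = Add(Mul(0, Rational(1, 48361)), Mul(-10029, Pow(302, -1))) = Add(0, Mul(-10029, Rational(1, 302))) = Add(0, Rational(-10029, 302)) = Rational(-10029, 302)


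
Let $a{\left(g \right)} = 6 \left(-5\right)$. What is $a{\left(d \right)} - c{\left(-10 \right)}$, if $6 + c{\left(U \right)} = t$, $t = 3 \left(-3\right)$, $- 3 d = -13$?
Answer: $-15$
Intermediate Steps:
$d = \frac{13}{3}$ ($d = \left(- \frac{1}{3}\right) \left(-13\right) = \frac{13}{3} \approx 4.3333$)
$a{\left(g \right)} = -30$
$t = -9$
$c{\left(U \right)} = -15$ ($c{\left(U \right)} = -6 - 9 = -15$)
$a{\left(d \right)} - c{\left(-10 \right)} = -30 - -15 = -30 + 15 = -15$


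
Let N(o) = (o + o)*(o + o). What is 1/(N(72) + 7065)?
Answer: 1/27801 ≈ 3.5970e-5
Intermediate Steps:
N(o) = 4*o² (N(o) = (2*o)*(2*o) = 4*o²)
1/(N(72) + 7065) = 1/(4*72² + 7065) = 1/(4*5184 + 7065) = 1/(20736 + 7065) = 1/27801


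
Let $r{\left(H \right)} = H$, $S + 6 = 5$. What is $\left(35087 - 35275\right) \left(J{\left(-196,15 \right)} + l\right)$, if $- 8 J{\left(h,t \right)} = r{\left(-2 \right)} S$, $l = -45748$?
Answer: $8600671$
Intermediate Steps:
$S = -1$ ($S = -6 + 5 = -1$)
$J{\left(h,t \right)} = - \frac{1}{4}$ ($J{\left(h,t \right)} = - \frac{\left(-2\right) \left(-1\right)}{8} = \left(- \frac{1}{8}\right) 2 = - \frac{1}{4}$)
$\left(35087 - 35275\right) \left(J{\left(-196,15 \right)} + l\right) = \left(35087 - 35275\right) \left(- \frac{1}{4} - 45748\right) = \left(-188\right) \left(- \frac{182993}{4}\right) = 8600671$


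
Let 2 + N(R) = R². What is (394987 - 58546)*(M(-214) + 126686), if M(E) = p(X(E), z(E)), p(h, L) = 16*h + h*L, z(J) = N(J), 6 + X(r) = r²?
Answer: 705774687960426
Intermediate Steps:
X(r) = -6 + r²
N(R) = -2 + R²
z(J) = -2 + J²
p(h, L) = 16*h + L*h
M(E) = (-6 + E²)*(14 + E²) (M(E) = (-6 + E²)*(16 + (-2 + E²)) = (-6 + E²)*(14 + E²))
(394987 - 58546)*(M(-214) + 126686) = (394987 - 58546)*((-6 + (-214)²)*(14 + (-214)²) + 126686) = 336441*((-6 + 45796)*(14 + 45796) + 126686) = 336441*(45790*45810 + 126686) = 336441*(2097639900 + 126686) = 336441*2097766586 = 705774687960426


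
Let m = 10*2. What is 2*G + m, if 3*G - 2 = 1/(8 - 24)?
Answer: 511/24 ≈ 21.292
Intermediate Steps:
m = 20
G = 31/48 (G = 2/3 + 1/(3*(8 - 24)) = 2/3 + (1/3)/(-16) = 2/3 + (1/3)*(-1/16) = 2/3 - 1/48 = 31/48 ≈ 0.64583)
2*G + m = 2*(31/48) + 20 = 31/24 + 20 = 511/24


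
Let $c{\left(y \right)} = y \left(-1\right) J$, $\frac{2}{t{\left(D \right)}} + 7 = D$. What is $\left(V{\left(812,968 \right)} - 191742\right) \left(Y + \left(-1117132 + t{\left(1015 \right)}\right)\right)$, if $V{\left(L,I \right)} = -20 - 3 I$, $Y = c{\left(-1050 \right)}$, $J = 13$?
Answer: $\frac{54132227509691}{252} \approx 2.1481 \cdot 10^{11}$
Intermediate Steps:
$t{\left(D \right)} = \frac{2}{-7 + D}$
$c{\left(y \right)} = - 13 y$ ($c{\left(y \right)} = y \left(-1\right) 13 = - y 13 = - 13 y$)
$Y = 13650$ ($Y = \left(-13\right) \left(-1050\right) = 13650$)
$\left(V{\left(812,968 \right)} - 191742\right) \left(Y + \left(-1117132 + t{\left(1015 \right)}\right)\right) = \left(\left(-20 - 2904\right) - 191742\right) \left(13650 - \left(1117132 - \frac{2}{-7 + 1015}\right)\right) = \left(\left(-20 - 2904\right) - 191742\right) \left(13650 - \left(1117132 - \frac{2}{1008}\right)\right) = \left(-2924 - 191742\right) \left(13650 + \left(-1117132 + 2 \cdot \frac{1}{1008}\right)\right) = - 194666 \left(13650 + \left(-1117132 + \frac{1}{504}\right)\right) = - 194666 \left(13650 - \frac{563034527}{504}\right) = \left(-194666\right) \left(- \frac{556154927}{504}\right) = \frac{54132227509691}{252}$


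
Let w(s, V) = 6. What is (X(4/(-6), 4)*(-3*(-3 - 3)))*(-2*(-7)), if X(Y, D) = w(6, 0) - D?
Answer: 504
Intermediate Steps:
X(Y, D) = 6 - D
(X(4/(-6), 4)*(-3*(-3 - 3)))*(-2*(-7)) = ((6 - 1*4)*(-3*(-3 - 3)))*(-2*(-7)) = ((6 - 4)*(-3*(-6)))*14 = (2*18)*14 = 36*14 = 504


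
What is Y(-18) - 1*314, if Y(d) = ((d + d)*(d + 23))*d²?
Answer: -58634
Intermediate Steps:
Y(d) = 2*d³*(23 + d) (Y(d) = ((2*d)*(23 + d))*d² = (2*d*(23 + d))*d² = 2*d³*(23 + d))
Y(-18) - 1*314 = 2*(-18)³*(23 - 18) - 1*314 = 2*(-5832)*5 - 314 = -58320 - 314 = -58634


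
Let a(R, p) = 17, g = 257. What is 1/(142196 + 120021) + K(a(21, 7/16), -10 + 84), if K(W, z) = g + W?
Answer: 71847459/262217 ≈ 274.00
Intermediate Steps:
K(W, z) = 257 + W
1/(142196 + 120021) + K(a(21, 7/16), -10 + 84) = 1/(142196 + 120021) + (257 + 17) = 1/262217 + 274 = 71847459/262217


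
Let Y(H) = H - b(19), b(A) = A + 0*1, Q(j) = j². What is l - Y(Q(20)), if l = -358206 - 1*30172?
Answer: -388759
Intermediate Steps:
b(A) = A (b(A) = A + 0 = A)
Y(H) = -19 + H (Y(H) = H - 1*19 = H - 19 = -19 + H)
l = -388378 (l = -358206 - 30172 = -388378)
l - Y(Q(20)) = -388378 - (-19 + 20²) = -388378 - (-19 + 400) = -388378 - 1*381 = -388378 - 381 = -388759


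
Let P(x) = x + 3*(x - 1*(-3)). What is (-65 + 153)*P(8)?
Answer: 3608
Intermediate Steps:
P(x) = 9 + 4*x (P(x) = x + 3*(x + 3) = x + 3*(3 + x) = x + (9 + 3*x) = 9 + 4*x)
(-65 + 153)*P(8) = (-65 + 153)*(9 + 4*8) = 88*(9 + 32) = 88*41 = 3608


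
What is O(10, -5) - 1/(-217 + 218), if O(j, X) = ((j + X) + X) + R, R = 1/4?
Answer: -¾ ≈ -0.75000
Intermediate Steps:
R = ¼ ≈ 0.25000
O(j, X) = ¼ + j + 2*X (O(j, X) = ((j + X) + X) + ¼ = ((X + j) + X) + ¼ = (j + 2*X) + ¼ = ¼ + j + 2*X)
O(10, -5) - 1/(-217 + 218) = (¼ + 10 + 2*(-5)) - 1/(-217 + 218) = (¼ + 10 - 10) - 1/1 = ¼ - 1*1 = ¼ - 1 = -¾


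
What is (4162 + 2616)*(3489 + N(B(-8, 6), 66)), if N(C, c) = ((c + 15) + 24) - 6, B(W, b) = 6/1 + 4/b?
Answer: 24319464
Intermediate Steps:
B(W, b) = 6 + 4/b (B(W, b) = 6*1 + 4/b = 6 + 4/b)
N(C, c) = 33 + c (N(C, c) = ((15 + c) + 24) - 6 = (39 + c) - 6 = 33 + c)
(4162 + 2616)*(3489 + N(B(-8, 6), 66)) = (4162 + 2616)*(3489 + (33 + 66)) = 6778*(3489 + 99) = 6778*3588 = 24319464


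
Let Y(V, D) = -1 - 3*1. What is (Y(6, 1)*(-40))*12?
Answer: 1920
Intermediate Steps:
Y(V, D) = -4 (Y(V, D) = -1 - 3 = -4)
(Y(6, 1)*(-40))*12 = -4*(-40)*12 = 160*12 = 1920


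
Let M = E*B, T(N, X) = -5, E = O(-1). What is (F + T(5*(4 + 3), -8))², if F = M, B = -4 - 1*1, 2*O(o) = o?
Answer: 25/4 ≈ 6.2500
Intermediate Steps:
O(o) = o/2
E = -½ (E = (½)*(-1) = -½ ≈ -0.50000)
B = -5 (B = -4 - 1 = -5)
M = 5/2 (M = -½*(-5) = 5/2 ≈ 2.5000)
F = 5/2 ≈ 2.5000
(F + T(5*(4 + 3), -8))² = (5/2 - 5)² = (-5/2)² = 25/4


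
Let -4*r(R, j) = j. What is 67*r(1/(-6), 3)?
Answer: -201/4 ≈ -50.250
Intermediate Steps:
r(R, j) = -j/4
67*r(1/(-6), 3) = 67*(-¼*3) = 67*(-¾) = -201/4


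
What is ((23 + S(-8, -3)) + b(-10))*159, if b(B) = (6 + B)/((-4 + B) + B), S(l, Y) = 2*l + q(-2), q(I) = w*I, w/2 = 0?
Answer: 2279/2 ≈ 1139.5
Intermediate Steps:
w = 0 (w = 2*0 = 0)
q(I) = 0 (q(I) = 0*I = 0)
S(l, Y) = 2*l (S(l, Y) = 2*l + 0 = 2*l)
b(B) = (6 + B)/(-4 + 2*B)
((23 + S(-8, -3)) + b(-10))*159 = ((23 + 2*(-8)) + (6 - 10)/(2*(-2 - 10)))*159 = ((23 - 16) + (½)*(-4)/(-12))*159 = (7 + (½)*(-1/12)*(-4))*159 = (7 + ⅙)*159 = (43/6)*159 = 2279/2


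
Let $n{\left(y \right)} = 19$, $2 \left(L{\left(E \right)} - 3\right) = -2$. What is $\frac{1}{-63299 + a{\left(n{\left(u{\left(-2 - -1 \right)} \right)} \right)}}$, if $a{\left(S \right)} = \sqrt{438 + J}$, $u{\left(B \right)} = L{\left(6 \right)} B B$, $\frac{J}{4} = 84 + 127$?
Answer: $- \frac{63299}{4006762119} - \frac{\sqrt{1282}}{4006762119} \approx -1.5807 \cdot 10^{-5}$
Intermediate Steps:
$L{\left(E \right)} = 2$ ($L{\left(E \right)} = 3 + \frac{1}{2} \left(-2\right) = 3 - 1 = 2$)
$J = 844$ ($J = 4 \left(84 + 127\right) = 4 \cdot 211 = 844$)
$u{\left(B \right)} = 2 B^{2}$ ($u{\left(B \right)} = 2 B B = 2 B^{2}$)
$a{\left(S \right)} = \sqrt{1282}$ ($a{\left(S \right)} = \sqrt{438 + 844} = \sqrt{1282}$)
$\frac{1}{-63299 + a{\left(n{\left(u{\left(-2 - -1 \right)} \right)} \right)}} = \frac{1}{-63299 + \sqrt{1282}}$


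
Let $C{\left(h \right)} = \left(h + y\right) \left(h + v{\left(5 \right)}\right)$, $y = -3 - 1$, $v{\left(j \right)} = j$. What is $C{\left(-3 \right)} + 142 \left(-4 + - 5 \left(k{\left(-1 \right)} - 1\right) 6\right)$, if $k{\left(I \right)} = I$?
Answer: $7938$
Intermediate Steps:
$y = -4$ ($y = -3 - 1 = -4$)
$C{\left(h \right)} = \left(-4 + h\right) \left(5 + h\right)$ ($C{\left(h \right)} = \left(h - 4\right) \left(h + 5\right) = \left(-4 + h\right) \left(5 + h\right)$)
$C{\left(-3 \right)} + 142 \left(-4 + - 5 \left(k{\left(-1 \right)} - 1\right) 6\right) = \left(-20 - 3 + \left(-3\right)^{2}\right) + 142 \left(-4 + - 5 \left(-1 - 1\right) 6\right) = \left(-20 - 3 + 9\right) + 142 \left(-4 + \left(-5\right) \left(-2\right) 6\right) = -14 + 142 \left(-4 + 10 \cdot 6\right) = -14 + 142 \left(-4 + 60\right) = -14 + 142 \cdot 56 = -14 + 7952 = 7938$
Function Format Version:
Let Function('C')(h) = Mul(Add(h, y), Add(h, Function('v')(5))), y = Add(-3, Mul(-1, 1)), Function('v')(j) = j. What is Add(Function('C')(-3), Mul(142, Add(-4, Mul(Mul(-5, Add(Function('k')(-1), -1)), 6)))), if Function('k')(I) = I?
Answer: 7938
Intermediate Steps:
y = -4 (y = Add(-3, -1) = -4)
Function('C')(h) = Mul(Add(-4, h), Add(5, h)) (Function('C')(h) = Mul(Add(h, -4), Add(h, 5)) = Mul(Add(-4, h), Add(5, h)))
Add(Function('C')(-3), Mul(142, Add(-4, Mul(Mul(-5, Add(Function('k')(-1), -1)), 6)))) = Add(Add(-20, -3, Pow(-3, 2)), Mul(142, Add(-4, Mul(Mul(-5, Add(-1, -1)), 6)))) = Add(Add(-20, -3, 9), Mul(142, Add(-4, Mul(Mul(-5, -2), 6)))) = Add(-14, Mul(142, Add(-4, Mul(10, 6)))) = Add(-14, Mul(142, Add(-4, 60))) = Add(-14, Mul(142, 56)) = Add(-14, 7952) = 7938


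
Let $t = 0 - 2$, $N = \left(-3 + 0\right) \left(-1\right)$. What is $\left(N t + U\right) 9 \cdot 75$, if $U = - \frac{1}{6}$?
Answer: $- \frac{8325}{2} \approx -4162.5$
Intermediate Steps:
$N = 3$ ($N = \left(-3\right) \left(-1\right) = 3$)
$t = -2$ ($t = 0 - 2 = -2$)
$U = - \frac{1}{6}$ ($U = \left(-1\right) \frac{1}{6} = - \frac{1}{6} \approx -0.16667$)
$\left(N t + U\right) 9 \cdot 75 = \left(3 \left(-2\right) - \frac{1}{6}\right) 9 \cdot 75 = \left(-6 - \frac{1}{6}\right) 9 \cdot 75 = \left(- \frac{37}{6}\right) 9 \cdot 75 = \left(- \frac{111}{2}\right) 75 = - \frac{8325}{2}$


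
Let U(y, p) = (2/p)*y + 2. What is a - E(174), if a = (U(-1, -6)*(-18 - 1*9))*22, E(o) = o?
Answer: -1560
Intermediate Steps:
U(y, p) = 2 + 2*y/p (U(y, p) = 2*y/p + 2 = 2 + 2*y/p)
a = -1386 (a = ((2 + 2*(-1)/(-6))*(-18 - 1*9))*22 = ((2 + 2*(-1)*(-⅙))*(-18 - 9))*22 = ((2 + ⅓)*(-27))*22 = ((7/3)*(-27))*22 = -63*22 = -1386)
a - E(174) = -1386 - 1*174 = -1386 - 174 = -1560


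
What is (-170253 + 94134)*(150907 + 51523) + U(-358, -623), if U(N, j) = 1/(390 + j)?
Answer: -3590243216611/233 ≈ -1.5409e+10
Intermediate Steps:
(-170253 + 94134)*(150907 + 51523) + U(-358, -623) = (-170253 + 94134)*(150907 + 51523) + 1/(390 - 623) = -76119*202430 + 1/(-233) = -15408769170 - 1/233 = -3590243216611/233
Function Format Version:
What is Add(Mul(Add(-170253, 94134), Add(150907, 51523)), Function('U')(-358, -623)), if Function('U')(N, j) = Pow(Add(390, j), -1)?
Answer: Rational(-3590243216611, 233) ≈ -1.5409e+10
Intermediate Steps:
Add(Mul(Add(-170253, 94134), Add(150907, 51523)), Function('U')(-358, -623)) = Add(Mul(Add(-170253, 94134), Add(150907, 51523)), Pow(Add(390, -623), -1)) = Add(Mul(-76119, 202430), Pow(-233, -1)) = Add(-15408769170, Rational(-1, 233)) = Rational(-3590243216611, 233)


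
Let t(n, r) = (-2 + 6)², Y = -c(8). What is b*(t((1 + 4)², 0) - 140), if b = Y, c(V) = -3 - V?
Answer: -1364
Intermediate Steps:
Y = 11 (Y = -(-3 - 1*8) = -(-3 - 8) = -1*(-11) = 11)
t(n, r) = 16 (t(n, r) = 4² = 16)
b = 11
b*(t((1 + 4)², 0) - 140) = 11*(16 - 140) = 11*(-124) = -1364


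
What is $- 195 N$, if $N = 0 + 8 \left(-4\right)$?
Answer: $6240$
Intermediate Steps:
$N = -32$ ($N = 0 - 32 = -32$)
$- 195 N = \left(-195\right) \left(-32\right) = 6240$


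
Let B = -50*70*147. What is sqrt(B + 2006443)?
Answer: sqrt(1491943) ≈ 1221.5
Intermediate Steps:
B = -514500 (B = -3500*147 = -514500)
sqrt(B + 2006443) = sqrt(-514500 + 2006443) = sqrt(1491943)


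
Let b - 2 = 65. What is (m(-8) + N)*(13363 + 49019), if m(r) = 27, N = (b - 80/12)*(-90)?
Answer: -337049946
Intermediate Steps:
b = 67 (b = 2 + 65 = 67)
N = -5430 (N = (67 - 80/12)*(-90) = (67 - 80*1/12)*(-90) = (67 - 20/3)*(-90) = (181/3)*(-90) = -5430)
(m(-8) + N)*(13363 + 49019) = (27 - 5430)*(13363 + 49019) = -5403*62382 = -337049946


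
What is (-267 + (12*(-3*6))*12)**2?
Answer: 8173881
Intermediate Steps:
(-267 + (12*(-3*6))*12)**2 = (-267 + (12*(-18))*12)**2 = (-267 - 216*12)**2 = (-267 - 2592)**2 = (-2859)**2 = 8173881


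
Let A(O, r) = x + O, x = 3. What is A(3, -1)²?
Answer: 36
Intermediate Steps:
A(O, r) = 3 + O
A(3, -1)² = (3 + 3)² = 6² = 36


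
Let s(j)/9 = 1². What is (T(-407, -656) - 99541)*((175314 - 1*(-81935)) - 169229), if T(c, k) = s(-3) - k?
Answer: -8703065520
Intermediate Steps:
s(j) = 9 (s(j) = 9*1² = 9*1 = 9)
T(c, k) = 9 - k
(T(-407, -656) - 99541)*((175314 - 1*(-81935)) - 169229) = ((9 - 1*(-656)) - 99541)*((175314 - 1*(-81935)) - 169229) = ((9 + 656) - 99541)*((175314 + 81935) - 169229) = (665 - 99541)*(257249 - 169229) = -98876*88020 = -8703065520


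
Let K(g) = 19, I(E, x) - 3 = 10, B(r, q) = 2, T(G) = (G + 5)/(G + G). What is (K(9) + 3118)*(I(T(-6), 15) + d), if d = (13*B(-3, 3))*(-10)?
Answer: -774839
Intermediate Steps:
T(G) = (5 + G)/(2*G) (T(G) = (5 + G)/((2*G)) = (5 + G)*(1/(2*G)) = (5 + G)/(2*G))
I(E, x) = 13 (I(E, x) = 3 + 10 = 13)
d = -260 (d = (13*2)*(-10) = 26*(-10) = -260)
(K(9) + 3118)*(I(T(-6), 15) + d) = (19 + 3118)*(13 - 260) = 3137*(-247) = -774839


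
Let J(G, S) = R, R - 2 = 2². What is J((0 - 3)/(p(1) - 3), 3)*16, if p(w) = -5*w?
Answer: 96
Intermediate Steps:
R = 6 (R = 2 + 2² = 2 + 4 = 6)
J(G, S) = 6
J((0 - 3)/(p(1) - 3), 3)*16 = 6*16 = 96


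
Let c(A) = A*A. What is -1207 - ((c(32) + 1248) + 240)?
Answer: -3719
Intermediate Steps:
c(A) = A**2
-1207 - ((c(32) + 1248) + 240) = -1207 - ((32**2 + 1248) + 240) = -1207 - ((1024 + 1248) + 240) = -1207 - (2272 + 240) = -1207 - 1*2512 = -1207 - 2512 = -3719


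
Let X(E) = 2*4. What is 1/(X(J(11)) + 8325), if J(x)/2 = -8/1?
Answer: 1/8333 ≈ 0.00012000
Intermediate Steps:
J(x) = -16 (J(x) = 2*(-8/1) = 2*(-8*1) = 2*(-8) = -16)
X(E) = 8
1/(X(J(11)) + 8325) = 1/(8 + 8325) = 1/8333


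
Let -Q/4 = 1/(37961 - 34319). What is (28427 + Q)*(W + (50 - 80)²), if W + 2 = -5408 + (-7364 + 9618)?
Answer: -38927704880/607 ≈ -6.4131e+7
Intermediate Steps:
W = -3156 (W = -2 + (-5408 + (-7364 + 9618)) = -2 + (-5408 + 2254) = -2 - 3154 = -3156)
Q = -2/1821 (Q = -4/(37961 - 34319) = -4/3642 = -4*1/3642 = -2/1821 ≈ -0.0010983)
(28427 + Q)*(W + (50 - 80)²) = (28427 - 2/1821)*(-3156 + (50 - 80)²) = 51765565*(-3156 + (-30)²)/1821 = 51765565*(-3156 + 900)/1821 = (51765565/1821)*(-2256) = -38927704880/607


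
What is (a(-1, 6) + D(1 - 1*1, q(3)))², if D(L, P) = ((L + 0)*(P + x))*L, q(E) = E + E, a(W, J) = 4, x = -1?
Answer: 16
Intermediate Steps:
q(E) = 2*E
D(L, P) = L²*(-1 + P) (D(L, P) = ((L + 0)*(P - 1))*L = (L*(-1 + P))*L = L²*(-1 + P))
(a(-1, 6) + D(1 - 1*1, q(3)))² = (4 + (1 - 1*1)²*(-1 + 2*3))² = (4 + (1 - 1)²*(-1 + 6))² = (4 + 0²*5)² = (4 + 0*5)² = (4 + 0)² = 4² = 16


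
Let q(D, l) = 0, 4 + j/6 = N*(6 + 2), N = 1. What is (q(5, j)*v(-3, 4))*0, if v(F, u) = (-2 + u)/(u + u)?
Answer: 0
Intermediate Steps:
j = 24 (j = -24 + 6*(1*(6 + 2)) = -24 + 6*(1*8) = -24 + 6*8 = -24 + 48 = 24)
v(F, u) = (-2 + u)/(2*u) (v(F, u) = (-2 + u)/((2*u)) = (-2 + u)*(1/(2*u)) = (-2 + u)/(2*u))
(q(5, j)*v(-3, 4))*0 = (0*((½)*(-2 + 4)/4))*0 = (0*((½)*(¼)*2))*0 = (0*(¼))*0 = 0*0 = 0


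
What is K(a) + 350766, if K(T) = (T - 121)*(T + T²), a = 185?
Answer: 2553006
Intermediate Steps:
K(T) = (-121 + T)*(T + T²)
K(a) + 350766 = 185*(-121 + 185² - 120*185) + 350766 = 185*(-121 + 34225 - 22200) + 350766 = 185*11904 + 350766 = 2202240 + 350766 = 2553006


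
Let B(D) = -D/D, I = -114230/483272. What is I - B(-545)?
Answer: 184521/241636 ≈ 0.76363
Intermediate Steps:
I = -57115/241636 (I = -114230*1/483272 = -57115/241636 ≈ -0.23637)
B(D) = -1 (B(D) = -1*1 = -1)
I - B(-545) = -57115/241636 - 1*(-1) = -57115/241636 + 1 = 184521/241636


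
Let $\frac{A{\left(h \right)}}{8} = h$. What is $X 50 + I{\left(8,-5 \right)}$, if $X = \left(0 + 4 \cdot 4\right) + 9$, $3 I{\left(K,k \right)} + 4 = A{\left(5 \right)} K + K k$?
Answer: $1342$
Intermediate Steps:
$A{\left(h \right)} = 8 h$
$I{\left(K,k \right)} = - \frac{4}{3} + \frac{40 K}{3} + \frac{K k}{3}$ ($I{\left(K,k \right)} = - \frac{4}{3} + \frac{8 \cdot 5 K + K k}{3} = - \frac{4}{3} + \frac{40 K + K k}{3} = - \frac{4}{3} + \left(\frac{40 K}{3} + \frac{K k}{3}\right) = - \frac{4}{3} + \frac{40 K}{3} + \frac{K k}{3}$)
$X = 25$ ($X = \left(0 + 16\right) + 9 = 16 + 9 = 25$)
$X 50 + I{\left(8,-5 \right)} = 25 \cdot 50 + \left(- \frac{4}{3} + \frac{40}{3} \cdot 8 + \frac{1}{3} \cdot 8 \left(-5\right)\right) = 1250 - -92 = 1250 + 92 = 1342$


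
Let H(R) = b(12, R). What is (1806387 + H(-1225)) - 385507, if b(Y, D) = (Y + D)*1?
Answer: 1419667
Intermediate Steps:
b(Y, D) = D + Y (b(Y, D) = (D + Y)*1 = D + Y)
H(R) = 12 + R (H(R) = R + 12 = 12 + R)
(1806387 + H(-1225)) - 385507 = (1806387 + (12 - 1225)) - 385507 = (1806387 - 1213) - 385507 = 1805174 - 385507 = 1419667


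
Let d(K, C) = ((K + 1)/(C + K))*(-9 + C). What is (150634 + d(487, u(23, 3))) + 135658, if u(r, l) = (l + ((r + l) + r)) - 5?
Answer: 76449236/267 ≈ 2.8633e+5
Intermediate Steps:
u(r, l) = -5 + 2*l + 2*r (u(r, l) = (l + ((l + r) + r)) - 5 = (l + (l + 2*r)) - 5 = (2*l + 2*r) - 5 = -5 + 2*l + 2*r)
d(K, C) = (1 + K)*(-9 + C)/(C + K) (d(K, C) = ((1 + K)/(C + K))*(-9 + C) = (1 + K)*(-9 + C)/(C + K))
(150634 + d(487, u(23, 3))) + 135658 = (150634 + (-9 + (-5 + 2*3 + 2*23) - 9*487 + (-5 + 2*3 + 2*23)*487)/((-5 + 2*3 + 2*23) + 487)) + 135658 = (150634 + (-9 + (-5 + 6 + 46) - 4383 + (-5 + 6 + 46)*487)/((-5 + 6 + 46) + 487)) + 135658 = (150634 + (-9 + 47 - 4383 + 47*487)/(47 + 487)) + 135658 = (150634 + (-9 + 47 - 4383 + 22889)/534) + 135658 = (150634 + (1/534)*18544) + 135658 = (150634 + 9272/267) + 135658 = 40228550/267 + 135658 = 76449236/267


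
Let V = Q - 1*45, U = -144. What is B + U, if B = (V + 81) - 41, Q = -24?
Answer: -173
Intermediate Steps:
V = -69 (V = -24 - 1*45 = -24 - 45 = -69)
B = -29 (B = (-69 + 81) - 41 = 12 - 41 = -29)
B + U = -29 - 144 = -173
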